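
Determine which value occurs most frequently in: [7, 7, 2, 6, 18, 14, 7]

7

Step 1: Count the frequency of each value:
  2: appears 1 time(s)
  6: appears 1 time(s)
  7: appears 3 time(s)
  14: appears 1 time(s)
  18: appears 1 time(s)
Step 2: The value 7 appears most frequently (3 times).
Step 3: Mode = 7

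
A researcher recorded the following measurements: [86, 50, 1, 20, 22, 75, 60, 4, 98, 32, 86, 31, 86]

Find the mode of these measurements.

86

Step 1: Count the frequency of each value:
  1: appears 1 time(s)
  4: appears 1 time(s)
  20: appears 1 time(s)
  22: appears 1 time(s)
  31: appears 1 time(s)
  32: appears 1 time(s)
  50: appears 1 time(s)
  60: appears 1 time(s)
  75: appears 1 time(s)
  86: appears 3 time(s)
  98: appears 1 time(s)
Step 2: The value 86 appears most frequently (3 times).
Step 3: Mode = 86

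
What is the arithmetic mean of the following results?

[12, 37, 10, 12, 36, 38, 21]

23.7143

Step 1: Sum all values: 12 + 37 + 10 + 12 + 36 + 38 + 21 = 166
Step 2: Count the number of values: n = 7
Step 3: Mean = sum / n = 166 / 7 = 23.7143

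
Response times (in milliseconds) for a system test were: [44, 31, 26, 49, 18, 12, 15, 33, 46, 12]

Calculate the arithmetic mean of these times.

28.6

Step 1: Sum all values: 44 + 31 + 26 + 49 + 18 + 12 + 15 + 33 + 46 + 12 = 286
Step 2: Count the number of values: n = 10
Step 3: Mean = sum / n = 286 / 10 = 28.6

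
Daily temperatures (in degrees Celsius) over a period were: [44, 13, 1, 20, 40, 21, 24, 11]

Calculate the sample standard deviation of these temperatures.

14.4395

Step 1: Compute the mean: 21.75
Step 2: Sum of squared deviations from the mean: 1459.5
Step 3: Sample variance = 1459.5 / 7 = 208.5
Step 4: Standard deviation = sqrt(208.5) = 14.4395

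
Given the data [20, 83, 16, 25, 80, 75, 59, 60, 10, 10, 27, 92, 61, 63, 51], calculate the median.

59

Step 1: Sort the data in ascending order: [10, 10, 16, 20, 25, 27, 51, 59, 60, 61, 63, 75, 80, 83, 92]
Step 2: The number of values is n = 15.
Step 3: Since n is odd, the median is the middle value at position 8: 59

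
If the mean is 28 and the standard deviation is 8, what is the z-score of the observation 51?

2.875

Step 1: Recall the z-score formula: z = (x - mu) / sigma
Step 2: Substitute values: z = (51 - 28) / 8
Step 3: z = 23 / 8 = 2.875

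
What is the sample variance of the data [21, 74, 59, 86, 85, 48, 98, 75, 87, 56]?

531.6556

Step 1: Compute the mean: (21 + 74 + 59 + 86 + 85 + 48 + 98 + 75 + 87 + 56) / 10 = 68.9
Step 2: Compute squared deviations from the mean:
  (21 - 68.9)^2 = 2294.41
  (74 - 68.9)^2 = 26.01
  (59 - 68.9)^2 = 98.01
  (86 - 68.9)^2 = 292.41
  (85 - 68.9)^2 = 259.21
  (48 - 68.9)^2 = 436.81
  (98 - 68.9)^2 = 846.81
  (75 - 68.9)^2 = 37.21
  (87 - 68.9)^2 = 327.61
  (56 - 68.9)^2 = 166.41
Step 3: Sum of squared deviations = 4784.9
Step 4: Sample variance = 4784.9 / 9 = 531.6556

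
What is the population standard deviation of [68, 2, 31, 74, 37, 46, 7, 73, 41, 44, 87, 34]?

25.1805

Step 1: Compute the mean: 45.3333
Step 2: Sum of squared deviations from the mean: 7608.6667
Step 3: Population variance = 7608.6667 / 12 = 634.0556
Step 4: Standard deviation = sqrt(634.0556) = 25.1805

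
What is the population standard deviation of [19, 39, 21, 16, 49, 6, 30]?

13.5617

Step 1: Compute the mean: 25.7143
Step 2: Sum of squared deviations from the mean: 1287.4286
Step 3: Population variance = 1287.4286 / 7 = 183.9184
Step 4: Standard deviation = sqrt(183.9184) = 13.5617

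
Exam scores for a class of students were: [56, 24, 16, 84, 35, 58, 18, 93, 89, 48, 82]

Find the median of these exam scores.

56

Step 1: Sort the data in ascending order: [16, 18, 24, 35, 48, 56, 58, 82, 84, 89, 93]
Step 2: The number of values is n = 11.
Step 3: Since n is odd, the median is the middle value at position 6: 56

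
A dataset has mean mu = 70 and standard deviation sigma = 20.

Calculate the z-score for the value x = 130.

3

Step 1: Recall the z-score formula: z = (x - mu) / sigma
Step 2: Substitute values: z = (130 - 70) / 20
Step 3: z = 60 / 20 = 3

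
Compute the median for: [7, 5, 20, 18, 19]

18

Step 1: Sort the data in ascending order: [5, 7, 18, 19, 20]
Step 2: The number of values is n = 5.
Step 3: Since n is odd, the median is the middle value at position 3: 18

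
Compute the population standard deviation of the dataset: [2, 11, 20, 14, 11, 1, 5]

6.3567

Step 1: Compute the mean: 9.1429
Step 2: Sum of squared deviations from the mean: 282.8571
Step 3: Population variance = 282.8571 / 7 = 40.4082
Step 4: Standard deviation = sqrt(40.4082) = 6.3567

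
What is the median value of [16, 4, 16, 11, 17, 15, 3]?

15

Step 1: Sort the data in ascending order: [3, 4, 11, 15, 16, 16, 17]
Step 2: The number of values is n = 7.
Step 3: Since n is odd, the median is the middle value at position 4: 15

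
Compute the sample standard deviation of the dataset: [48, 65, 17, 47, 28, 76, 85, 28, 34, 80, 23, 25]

24.392

Step 1: Compute the mean: 46.3333
Step 2: Sum of squared deviations from the mean: 6544.6667
Step 3: Sample variance = 6544.6667 / 11 = 594.9697
Step 4: Standard deviation = sqrt(594.9697) = 24.392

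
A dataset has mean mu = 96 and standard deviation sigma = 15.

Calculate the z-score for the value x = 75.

-1.4

Step 1: Recall the z-score formula: z = (x - mu) / sigma
Step 2: Substitute values: z = (75 - 96) / 15
Step 3: z = -21 / 15 = -1.4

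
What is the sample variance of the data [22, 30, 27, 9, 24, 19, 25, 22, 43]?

82.7778

Step 1: Compute the mean: (22 + 30 + 27 + 9 + 24 + 19 + 25 + 22 + 43) / 9 = 24.5556
Step 2: Compute squared deviations from the mean:
  (22 - 24.5556)^2 = 6.5309
  (30 - 24.5556)^2 = 29.642
  (27 - 24.5556)^2 = 5.9753
  (9 - 24.5556)^2 = 241.9753
  (24 - 24.5556)^2 = 0.3086
  (19 - 24.5556)^2 = 30.8642
  (25 - 24.5556)^2 = 0.1975
  (22 - 24.5556)^2 = 6.5309
  (43 - 24.5556)^2 = 340.1975
Step 3: Sum of squared deviations = 662.2222
Step 4: Sample variance = 662.2222 / 8 = 82.7778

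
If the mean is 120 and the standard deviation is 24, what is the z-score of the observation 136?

0.6667

Step 1: Recall the z-score formula: z = (x - mu) / sigma
Step 2: Substitute values: z = (136 - 120) / 24
Step 3: z = 16 / 24 = 0.6667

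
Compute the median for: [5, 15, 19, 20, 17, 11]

16

Step 1: Sort the data in ascending order: [5, 11, 15, 17, 19, 20]
Step 2: The number of values is n = 6.
Step 3: Since n is even, the median is the average of positions 3 and 4:
  Median = (15 + 17) / 2 = 16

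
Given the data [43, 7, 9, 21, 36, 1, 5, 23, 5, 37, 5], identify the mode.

5

Step 1: Count the frequency of each value:
  1: appears 1 time(s)
  5: appears 3 time(s)
  7: appears 1 time(s)
  9: appears 1 time(s)
  21: appears 1 time(s)
  23: appears 1 time(s)
  36: appears 1 time(s)
  37: appears 1 time(s)
  43: appears 1 time(s)
Step 2: The value 5 appears most frequently (3 times).
Step 3: Mode = 5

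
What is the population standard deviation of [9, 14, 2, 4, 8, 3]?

4.15

Step 1: Compute the mean: 6.6667
Step 2: Sum of squared deviations from the mean: 103.3333
Step 3: Population variance = 103.3333 / 6 = 17.2222
Step 4: Standard deviation = sqrt(17.2222) = 4.15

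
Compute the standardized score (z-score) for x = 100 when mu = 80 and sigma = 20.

1

Step 1: Recall the z-score formula: z = (x - mu) / sigma
Step 2: Substitute values: z = (100 - 80) / 20
Step 3: z = 20 / 20 = 1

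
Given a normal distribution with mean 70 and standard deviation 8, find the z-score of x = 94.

3

Step 1: Recall the z-score formula: z = (x - mu) / sigma
Step 2: Substitute values: z = (94 - 70) / 8
Step 3: z = 24 / 8 = 3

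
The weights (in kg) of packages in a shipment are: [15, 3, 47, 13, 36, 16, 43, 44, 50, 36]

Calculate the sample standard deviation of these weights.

16.879

Step 1: Compute the mean: 30.3
Step 2: Sum of squared deviations from the mean: 2564.1
Step 3: Sample variance = 2564.1 / 9 = 284.9
Step 4: Standard deviation = sqrt(284.9) = 16.879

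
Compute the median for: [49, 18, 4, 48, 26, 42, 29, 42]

35.5

Step 1: Sort the data in ascending order: [4, 18, 26, 29, 42, 42, 48, 49]
Step 2: The number of values is n = 8.
Step 3: Since n is even, the median is the average of positions 4 and 5:
  Median = (29 + 42) / 2 = 35.5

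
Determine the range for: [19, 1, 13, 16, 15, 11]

18

Step 1: Identify the maximum value: max = 19
Step 2: Identify the minimum value: min = 1
Step 3: Range = max - min = 19 - 1 = 18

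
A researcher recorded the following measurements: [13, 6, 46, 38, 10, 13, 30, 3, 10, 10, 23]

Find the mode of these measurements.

10

Step 1: Count the frequency of each value:
  3: appears 1 time(s)
  6: appears 1 time(s)
  10: appears 3 time(s)
  13: appears 2 time(s)
  23: appears 1 time(s)
  30: appears 1 time(s)
  38: appears 1 time(s)
  46: appears 1 time(s)
Step 2: The value 10 appears most frequently (3 times).
Step 3: Mode = 10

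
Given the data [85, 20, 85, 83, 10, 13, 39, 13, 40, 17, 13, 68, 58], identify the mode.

13

Step 1: Count the frequency of each value:
  10: appears 1 time(s)
  13: appears 3 time(s)
  17: appears 1 time(s)
  20: appears 1 time(s)
  39: appears 1 time(s)
  40: appears 1 time(s)
  58: appears 1 time(s)
  68: appears 1 time(s)
  83: appears 1 time(s)
  85: appears 2 time(s)
Step 2: The value 13 appears most frequently (3 times).
Step 3: Mode = 13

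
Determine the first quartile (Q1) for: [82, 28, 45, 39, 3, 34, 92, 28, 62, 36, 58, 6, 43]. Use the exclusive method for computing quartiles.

28

Step 1: Sort the data: [3, 6, 28, 28, 34, 36, 39, 43, 45, 58, 62, 82, 92]
Step 2: n = 13
Step 3: Using the exclusive quartile method:
  Q1 = 28
  Q2 (median) = 39
  Q3 = 60
  IQR = Q3 - Q1 = 60 - 28 = 32
Step 4: Q1 = 28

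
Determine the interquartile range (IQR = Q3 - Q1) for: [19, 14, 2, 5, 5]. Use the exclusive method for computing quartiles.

13

Step 1: Sort the data: [2, 5, 5, 14, 19]
Step 2: n = 5
Step 3: Using the exclusive quartile method:
  Q1 = 3.5
  Q2 (median) = 5
  Q3 = 16.5
  IQR = Q3 - Q1 = 16.5 - 3.5 = 13
Step 4: IQR = 13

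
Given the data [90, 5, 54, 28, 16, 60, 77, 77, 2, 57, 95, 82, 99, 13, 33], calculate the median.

57

Step 1: Sort the data in ascending order: [2, 5, 13, 16, 28, 33, 54, 57, 60, 77, 77, 82, 90, 95, 99]
Step 2: The number of values is n = 15.
Step 3: Since n is odd, the median is the middle value at position 8: 57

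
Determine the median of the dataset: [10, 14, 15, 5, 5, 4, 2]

5

Step 1: Sort the data in ascending order: [2, 4, 5, 5, 10, 14, 15]
Step 2: The number of values is n = 7.
Step 3: Since n is odd, the median is the middle value at position 4: 5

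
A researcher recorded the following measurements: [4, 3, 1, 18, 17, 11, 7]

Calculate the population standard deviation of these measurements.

6.2954

Step 1: Compute the mean: 8.7143
Step 2: Sum of squared deviations from the mean: 277.4286
Step 3: Population variance = 277.4286 / 7 = 39.6327
Step 4: Standard deviation = sqrt(39.6327) = 6.2954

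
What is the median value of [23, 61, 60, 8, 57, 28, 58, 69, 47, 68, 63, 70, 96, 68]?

60.5

Step 1: Sort the data in ascending order: [8, 23, 28, 47, 57, 58, 60, 61, 63, 68, 68, 69, 70, 96]
Step 2: The number of values is n = 14.
Step 3: Since n is even, the median is the average of positions 7 and 8:
  Median = (60 + 61) / 2 = 60.5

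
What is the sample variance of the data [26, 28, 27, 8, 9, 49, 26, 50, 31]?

212.9444

Step 1: Compute the mean: (26 + 28 + 27 + 8 + 9 + 49 + 26 + 50 + 31) / 9 = 28.2222
Step 2: Compute squared deviations from the mean:
  (26 - 28.2222)^2 = 4.9383
  (28 - 28.2222)^2 = 0.0494
  (27 - 28.2222)^2 = 1.4938
  (8 - 28.2222)^2 = 408.9383
  (9 - 28.2222)^2 = 369.4938
  (49 - 28.2222)^2 = 431.716
  (26 - 28.2222)^2 = 4.9383
  (50 - 28.2222)^2 = 474.2716
  (31 - 28.2222)^2 = 7.716
Step 3: Sum of squared deviations = 1703.5556
Step 4: Sample variance = 1703.5556 / 8 = 212.9444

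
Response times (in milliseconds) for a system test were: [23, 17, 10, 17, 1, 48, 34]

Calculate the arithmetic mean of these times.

21.4286

Step 1: Sum all values: 23 + 17 + 10 + 17 + 1 + 48 + 34 = 150
Step 2: Count the number of values: n = 7
Step 3: Mean = sum / n = 150 / 7 = 21.4286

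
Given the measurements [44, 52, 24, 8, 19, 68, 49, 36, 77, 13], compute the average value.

39

Step 1: Sum all values: 44 + 52 + 24 + 8 + 19 + 68 + 49 + 36 + 77 + 13 = 390
Step 2: Count the number of values: n = 10
Step 3: Mean = sum / n = 390 / 10 = 39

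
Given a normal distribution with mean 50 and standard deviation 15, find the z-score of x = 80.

2

Step 1: Recall the z-score formula: z = (x - mu) / sigma
Step 2: Substitute values: z = (80 - 50) / 15
Step 3: z = 30 / 15 = 2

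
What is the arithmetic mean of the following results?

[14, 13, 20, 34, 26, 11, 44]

23.1429

Step 1: Sum all values: 14 + 13 + 20 + 34 + 26 + 11 + 44 = 162
Step 2: Count the number of values: n = 7
Step 3: Mean = sum / n = 162 / 7 = 23.1429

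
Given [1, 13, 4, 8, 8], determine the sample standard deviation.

4.5497

Step 1: Compute the mean: 6.8
Step 2: Sum of squared deviations from the mean: 82.8
Step 3: Sample variance = 82.8 / 4 = 20.7
Step 4: Standard deviation = sqrt(20.7) = 4.5497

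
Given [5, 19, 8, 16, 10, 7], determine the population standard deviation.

5.0139

Step 1: Compute the mean: 10.8333
Step 2: Sum of squared deviations from the mean: 150.8333
Step 3: Population variance = 150.8333 / 6 = 25.1389
Step 4: Standard deviation = sqrt(25.1389) = 5.0139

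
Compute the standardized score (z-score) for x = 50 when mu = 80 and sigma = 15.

-2

Step 1: Recall the z-score formula: z = (x - mu) / sigma
Step 2: Substitute values: z = (50 - 80) / 15
Step 3: z = -30 / 15 = -2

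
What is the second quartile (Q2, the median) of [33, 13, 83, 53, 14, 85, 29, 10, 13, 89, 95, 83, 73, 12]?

43

Step 1: Sort the data: [10, 12, 13, 13, 14, 29, 33, 53, 73, 83, 83, 85, 89, 95]
Step 2: n = 14
Step 3: Q2 is the median. Since n is even, it is the average of the values at positions 7 and 8:
  Q2 = (33 + 53) / 2 = 43
Step 4: Q2 = 43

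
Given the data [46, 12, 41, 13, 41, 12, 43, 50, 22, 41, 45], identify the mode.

41

Step 1: Count the frequency of each value:
  12: appears 2 time(s)
  13: appears 1 time(s)
  22: appears 1 time(s)
  41: appears 3 time(s)
  43: appears 1 time(s)
  45: appears 1 time(s)
  46: appears 1 time(s)
  50: appears 1 time(s)
Step 2: The value 41 appears most frequently (3 times).
Step 3: Mode = 41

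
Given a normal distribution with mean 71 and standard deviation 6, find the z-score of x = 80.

1.5

Step 1: Recall the z-score formula: z = (x - mu) / sigma
Step 2: Substitute values: z = (80 - 71) / 6
Step 3: z = 9 / 6 = 1.5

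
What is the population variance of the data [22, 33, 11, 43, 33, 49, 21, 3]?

213.1094

Step 1: Compute the mean: (22 + 33 + 11 + 43 + 33 + 49 + 21 + 3) / 8 = 26.875
Step 2: Compute squared deviations from the mean:
  (22 - 26.875)^2 = 23.7656
  (33 - 26.875)^2 = 37.5156
  (11 - 26.875)^2 = 252.0156
  (43 - 26.875)^2 = 260.0156
  (33 - 26.875)^2 = 37.5156
  (49 - 26.875)^2 = 489.5156
  (21 - 26.875)^2 = 34.5156
  (3 - 26.875)^2 = 570.0156
Step 3: Sum of squared deviations = 1704.875
Step 4: Population variance = 1704.875 / 8 = 213.1094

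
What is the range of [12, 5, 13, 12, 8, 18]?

13

Step 1: Identify the maximum value: max = 18
Step 2: Identify the minimum value: min = 5
Step 3: Range = max - min = 18 - 5 = 13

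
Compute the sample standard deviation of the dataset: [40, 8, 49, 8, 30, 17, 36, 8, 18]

15.4659

Step 1: Compute the mean: 23.7778
Step 2: Sum of squared deviations from the mean: 1913.5556
Step 3: Sample variance = 1913.5556 / 8 = 239.1944
Step 4: Standard deviation = sqrt(239.1944) = 15.4659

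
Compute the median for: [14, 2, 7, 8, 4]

7

Step 1: Sort the data in ascending order: [2, 4, 7, 8, 14]
Step 2: The number of values is n = 5.
Step 3: Since n is odd, the median is the middle value at position 3: 7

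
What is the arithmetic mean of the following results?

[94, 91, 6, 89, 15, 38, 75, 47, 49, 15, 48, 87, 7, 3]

47.4286

Step 1: Sum all values: 94 + 91 + 6 + 89 + 15 + 38 + 75 + 47 + 49 + 15 + 48 + 87 + 7 + 3 = 664
Step 2: Count the number of values: n = 14
Step 3: Mean = sum / n = 664 / 14 = 47.4286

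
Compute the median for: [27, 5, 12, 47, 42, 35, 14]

27

Step 1: Sort the data in ascending order: [5, 12, 14, 27, 35, 42, 47]
Step 2: The number of values is n = 7.
Step 3: Since n is odd, the median is the middle value at position 4: 27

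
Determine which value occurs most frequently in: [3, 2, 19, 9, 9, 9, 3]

9

Step 1: Count the frequency of each value:
  2: appears 1 time(s)
  3: appears 2 time(s)
  9: appears 3 time(s)
  19: appears 1 time(s)
Step 2: The value 9 appears most frequently (3 times).
Step 3: Mode = 9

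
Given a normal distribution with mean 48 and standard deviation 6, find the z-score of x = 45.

-0.5

Step 1: Recall the z-score formula: z = (x - mu) / sigma
Step 2: Substitute values: z = (45 - 48) / 6
Step 3: z = -3 / 6 = -0.5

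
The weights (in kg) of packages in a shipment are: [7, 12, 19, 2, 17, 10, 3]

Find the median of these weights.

10

Step 1: Sort the data in ascending order: [2, 3, 7, 10, 12, 17, 19]
Step 2: The number of values is n = 7.
Step 3: Since n is odd, the median is the middle value at position 4: 10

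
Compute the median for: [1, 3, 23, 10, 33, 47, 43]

23

Step 1: Sort the data in ascending order: [1, 3, 10, 23, 33, 43, 47]
Step 2: The number of values is n = 7.
Step 3: Since n is odd, the median is the middle value at position 4: 23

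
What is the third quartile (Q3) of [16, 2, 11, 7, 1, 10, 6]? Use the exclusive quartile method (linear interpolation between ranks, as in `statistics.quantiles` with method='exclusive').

11

Step 1: Sort the data: [1, 2, 6, 7, 10, 11, 16]
Step 2: n = 7
Step 3: Using the exclusive quartile method:
  Q1 = 2
  Q2 (median) = 7
  Q3 = 11
  IQR = Q3 - Q1 = 11 - 2 = 9
Step 4: Q3 = 11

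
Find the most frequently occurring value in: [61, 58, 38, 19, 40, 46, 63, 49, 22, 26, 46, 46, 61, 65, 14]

46

Step 1: Count the frequency of each value:
  14: appears 1 time(s)
  19: appears 1 time(s)
  22: appears 1 time(s)
  26: appears 1 time(s)
  38: appears 1 time(s)
  40: appears 1 time(s)
  46: appears 3 time(s)
  49: appears 1 time(s)
  58: appears 1 time(s)
  61: appears 2 time(s)
  63: appears 1 time(s)
  65: appears 1 time(s)
Step 2: The value 46 appears most frequently (3 times).
Step 3: Mode = 46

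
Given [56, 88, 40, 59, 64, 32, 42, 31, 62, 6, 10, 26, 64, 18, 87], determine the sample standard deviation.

25.592

Step 1: Compute the mean: 45.6667
Step 2: Sum of squared deviations from the mean: 9169.3333
Step 3: Sample variance = 9169.3333 / 14 = 654.9524
Step 4: Standard deviation = sqrt(654.9524) = 25.592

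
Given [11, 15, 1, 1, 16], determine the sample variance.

54.2

Step 1: Compute the mean: (11 + 15 + 1 + 1 + 16) / 5 = 8.8
Step 2: Compute squared deviations from the mean:
  (11 - 8.8)^2 = 4.84
  (15 - 8.8)^2 = 38.44
  (1 - 8.8)^2 = 60.84
  (1 - 8.8)^2 = 60.84
  (16 - 8.8)^2 = 51.84
Step 3: Sum of squared deviations = 216.8
Step 4: Sample variance = 216.8 / 4 = 54.2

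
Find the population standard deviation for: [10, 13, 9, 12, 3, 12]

3.3375

Step 1: Compute the mean: 9.8333
Step 2: Sum of squared deviations from the mean: 66.8333
Step 3: Population variance = 66.8333 / 6 = 11.1389
Step 4: Standard deviation = sqrt(11.1389) = 3.3375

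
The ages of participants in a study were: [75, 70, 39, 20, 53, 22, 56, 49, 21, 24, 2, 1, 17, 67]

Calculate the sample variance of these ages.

619.8242

Step 1: Compute the mean: (75 + 70 + 39 + 20 + 53 + 22 + 56 + 49 + 21 + 24 + 2 + 1 + 17 + 67) / 14 = 36.8571
Step 2: Compute squared deviations from the mean:
  (75 - 36.8571)^2 = 1454.8776
  (70 - 36.8571)^2 = 1098.449
  (39 - 36.8571)^2 = 4.5918
  (20 - 36.8571)^2 = 284.1633
  (53 - 36.8571)^2 = 260.5918
  (22 - 36.8571)^2 = 220.7347
  (56 - 36.8571)^2 = 366.449
  (49 - 36.8571)^2 = 147.449
  (21 - 36.8571)^2 = 251.449
  (24 - 36.8571)^2 = 165.3061
  (2 - 36.8571)^2 = 1215.0204
  (1 - 36.8571)^2 = 1285.7347
  (17 - 36.8571)^2 = 394.3061
  (67 - 36.8571)^2 = 908.5918
Step 3: Sum of squared deviations = 8057.7143
Step 4: Sample variance = 8057.7143 / 13 = 619.8242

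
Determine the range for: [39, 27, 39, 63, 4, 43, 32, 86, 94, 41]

90

Step 1: Identify the maximum value: max = 94
Step 2: Identify the minimum value: min = 4
Step 3: Range = max - min = 94 - 4 = 90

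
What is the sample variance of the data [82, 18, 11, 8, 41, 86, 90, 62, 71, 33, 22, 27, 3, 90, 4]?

1123.4571

Step 1: Compute the mean: (82 + 18 + 11 + 8 + 41 + 86 + 90 + 62 + 71 + 33 + 22 + 27 + 3 + 90 + 4) / 15 = 43.2
Step 2: Compute squared deviations from the mean:
  (82 - 43.2)^2 = 1505.44
  (18 - 43.2)^2 = 635.04
  (11 - 43.2)^2 = 1036.84
  (8 - 43.2)^2 = 1239.04
  (41 - 43.2)^2 = 4.84
  (86 - 43.2)^2 = 1831.84
  (90 - 43.2)^2 = 2190.24
  (62 - 43.2)^2 = 353.44
  (71 - 43.2)^2 = 772.84
  (33 - 43.2)^2 = 104.04
  (22 - 43.2)^2 = 449.44
  (27 - 43.2)^2 = 262.44
  (3 - 43.2)^2 = 1616.04
  (90 - 43.2)^2 = 2190.24
  (4 - 43.2)^2 = 1536.64
Step 3: Sum of squared deviations = 15728.4
Step 4: Sample variance = 15728.4 / 14 = 1123.4571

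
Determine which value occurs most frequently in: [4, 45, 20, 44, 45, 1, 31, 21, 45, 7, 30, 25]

45

Step 1: Count the frequency of each value:
  1: appears 1 time(s)
  4: appears 1 time(s)
  7: appears 1 time(s)
  20: appears 1 time(s)
  21: appears 1 time(s)
  25: appears 1 time(s)
  30: appears 1 time(s)
  31: appears 1 time(s)
  44: appears 1 time(s)
  45: appears 3 time(s)
Step 2: The value 45 appears most frequently (3 times).
Step 3: Mode = 45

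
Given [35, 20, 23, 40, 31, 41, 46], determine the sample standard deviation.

9.6214

Step 1: Compute the mean: 33.7143
Step 2: Sum of squared deviations from the mean: 555.4286
Step 3: Sample variance = 555.4286 / 6 = 92.5714
Step 4: Standard deviation = sqrt(92.5714) = 9.6214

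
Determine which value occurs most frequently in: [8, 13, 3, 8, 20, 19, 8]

8

Step 1: Count the frequency of each value:
  3: appears 1 time(s)
  8: appears 3 time(s)
  13: appears 1 time(s)
  19: appears 1 time(s)
  20: appears 1 time(s)
Step 2: The value 8 appears most frequently (3 times).
Step 3: Mode = 8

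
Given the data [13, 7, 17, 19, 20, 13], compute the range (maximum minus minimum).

13

Step 1: Identify the maximum value: max = 20
Step 2: Identify the minimum value: min = 7
Step 3: Range = max - min = 20 - 7 = 13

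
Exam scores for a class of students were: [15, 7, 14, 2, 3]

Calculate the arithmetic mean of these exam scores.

8.2

Step 1: Sum all values: 15 + 7 + 14 + 2 + 3 = 41
Step 2: Count the number of values: n = 5
Step 3: Mean = sum / n = 41 / 5 = 8.2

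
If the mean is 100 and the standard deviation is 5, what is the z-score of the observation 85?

-3

Step 1: Recall the z-score formula: z = (x - mu) / sigma
Step 2: Substitute values: z = (85 - 100) / 5
Step 3: z = -15 / 5 = -3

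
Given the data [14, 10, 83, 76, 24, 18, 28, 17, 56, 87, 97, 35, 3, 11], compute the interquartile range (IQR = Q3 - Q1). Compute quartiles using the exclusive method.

64.5

Step 1: Sort the data: [3, 10, 11, 14, 17, 18, 24, 28, 35, 56, 76, 83, 87, 97]
Step 2: n = 14
Step 3: Using the exclusive quartile method:
  Q1 = 13.25
  Q2 (median) = 26
  Q3 = 77.75
  IQR = Q3 - Q1 = 77.75 - 13.25 = 64.5
Step 4: IQR = 64.5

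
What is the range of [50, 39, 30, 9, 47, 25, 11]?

41

Step 1: Identify the maximum value: max = 50
Step 2: Identify the minimum value: min = 9
Step 3: Range = max - min = 50 - 9 = 41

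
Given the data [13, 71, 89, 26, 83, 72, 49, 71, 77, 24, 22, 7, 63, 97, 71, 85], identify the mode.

71

Step 1: Count the frequency of each value:
  7: appears 1 time(s)
  13: appears 1 time(s)
  22: appears 1 time(s)
  24: appears 1 time(s)
  26: appears 1 time(s)
  49: appears 1 time(s)
  63: appears 1 time(s)
  71: appears 3 time(s)
  72: appears 1 time(s)
  77: appears 1 time(s)
  83: appears 1 time(s)
  85: appears 1 time(s)
  89: appears 1 time(s)
  97: appears 1 time(s)
Step 2: The value 71 appears most frequently (3 times).
Step 3: Mode = 71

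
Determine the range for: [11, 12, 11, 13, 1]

12

Step 1: Identify the maximum value: max = 13
Step 2: Identify the minimum value: min = 1
Step 3: Range = max - min = 13 - 1 = 12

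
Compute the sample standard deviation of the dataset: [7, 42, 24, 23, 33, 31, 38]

11.6292

Step 1: Compute the mean: 28.2857
Step 2: Sum of squared deviations from the mean: 811.4286
Step 3: Sample variance = 811.4286 / 6 = 135.2381
Step 4: Standard deviation = sqrt(135.2381) = 11.6292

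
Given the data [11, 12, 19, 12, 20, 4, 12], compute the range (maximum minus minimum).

16

Step 1: Identify the maximum value: max = 20
Step 2: Identify the minimum value: min = 4
Step 3: Range = max - min = 20 - 4 = 16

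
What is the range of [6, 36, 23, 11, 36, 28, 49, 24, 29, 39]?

43

Step 1: Identify the maximum value: max = 49
Step 2: Identify the minimum value: min = 6
Step 3: Range = max - min = 49 - 6 = 43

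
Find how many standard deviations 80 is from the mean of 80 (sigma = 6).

0

Step 1: Recall the z-score formula: z = (x - mu) / sigma
Step 2: Substitute values: z = (80 - 80) / 6
Step 3: z = 0 / 6 = 0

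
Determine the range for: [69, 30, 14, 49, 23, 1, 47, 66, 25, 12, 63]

68

Step 1: Identify the maximum value: max = 69
Step 2: Identify the minimum value: min = 1
Step 3: Range = max - min = 69 - 1 = 68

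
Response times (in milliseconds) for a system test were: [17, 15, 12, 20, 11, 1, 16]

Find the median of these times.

15

Step 1: Sort the data in ascending order: [1, 11, 12, 15, 16, 17, 20]
Step 2: The number of values is n = 7.
Step 3: Since n is odd, the median is the middle value at position 4: 15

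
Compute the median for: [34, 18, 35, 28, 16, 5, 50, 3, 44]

28

Step 1: Sort the data in ascending order: [3, 5, 16, 18, 28, 34, 35, 44, 50]
Step 2: The number of values is n = 9.
Step 3: Since n is odd, the median is the middle value at position 5: 28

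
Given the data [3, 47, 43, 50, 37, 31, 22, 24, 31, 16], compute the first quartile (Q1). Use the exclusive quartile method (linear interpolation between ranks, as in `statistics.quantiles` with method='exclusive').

20.5

Step 1: Sort the data: [3, 16, 22, 24, 31, 31, 37, 43, 47, 50]
Step 2: n = 10
Step 3: Using the exclusive quartile method:
  Q1 = 20.5
  Q2 (median) = 31
  Q3 = 44
  IQR = Q3 - Q1 = 44 - 20.5 = 23.5
Step 4: Q1 = 20.5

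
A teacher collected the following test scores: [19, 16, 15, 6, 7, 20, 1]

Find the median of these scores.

15

Step 1: Sort the data in ascending order: [1, 6, 7, 15, 16, 19, 20]
Step 2: The number of values is n = 7.
Step 3: Since n is odd, the median is the middle value at position 4: 15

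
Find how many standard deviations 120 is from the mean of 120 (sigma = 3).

0

Step 1: Recall the z-score formula: z = (x - mu) / sigma
Step 2: Substitute values: z = (120 - 120) / 3
Step 3: z = 0 / 3 = 0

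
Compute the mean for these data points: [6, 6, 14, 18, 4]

9.6

Step 1: Sum all values: 6 + 6 + 14 + 18 + 4 = 48
Step 2: Count the number of values: n = 5
Step 3: Mean = sum / n = 48 / 5 = 9.6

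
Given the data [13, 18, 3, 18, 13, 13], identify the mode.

13

Step 1: Count the frequency of each value:
  3: appears 1 time(s)
  13: appears 3 time(s)
  18: appears 2 time(s)
Step 2: The value 13 appears most frequently (3 times).
Step 3: Mode = 13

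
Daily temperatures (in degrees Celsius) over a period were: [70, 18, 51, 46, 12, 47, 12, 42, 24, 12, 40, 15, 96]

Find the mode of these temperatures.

12

Step 1: Count the frequency of each value:
  12: appears 3 time(s)
  15: appears 1 time(s)
  18: appears 1 time(s)
  24: appears 1 time(s)
  40: appears 1 time(s)
  42: appears 1 time(s)
  46: appears 1 time(s)
  47: appears 1 time(s)
  51: appears 1 time(s)
  70: appears 1 time(s)
  96: appears 1 time(s)
Step 2: The value 12 appears most frequently (3 times).
Step 3: Mode = 12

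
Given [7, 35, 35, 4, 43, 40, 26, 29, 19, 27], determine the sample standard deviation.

13.117

Step 1: Compute the mean: 26.5
Step 2: Sum of squared deviations from the mean: 1548.5
Step 3: Sample variance = 1548.5 / 9 = 172.0556
Step 4: Standard deviation = sqrt(172.0556) = 13.117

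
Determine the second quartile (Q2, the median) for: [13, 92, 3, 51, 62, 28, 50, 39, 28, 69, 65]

50

Step 1: Sort the data: [3, 13, 28, 28, 39, 50, 51, 62, 65, 69, 92]
Step 2: n = 11
Step 3: Q2 is the median. Since n is odd, it is the middle value at position 6: 50
Step 4: Q2 = 50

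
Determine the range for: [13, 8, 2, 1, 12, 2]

12

Step 1: Identify the maximum value: max = 13
Step 2: Identify the minimum value: min = 1
Step 3: Range = max - min = 13 - 1 = 12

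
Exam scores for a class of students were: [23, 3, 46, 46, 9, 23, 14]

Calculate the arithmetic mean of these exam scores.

23.4286

Step 1: Sum all values: 23 + 3 + 46 + 46 + 9 + 23 + 14 = 164
Step 2: Count the number of values: n = 7
Step 3: Mean = sum / n = 164 / 7 = 23.4286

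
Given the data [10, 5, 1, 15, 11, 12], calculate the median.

10.5

Step 1: Sort the data in ascending order: [1, 5, 10, 11, 12, 15]
Step 2: The number of values is n = 6.
Step 3: Since n is even, the median is the average of positions 3 and 4:
  Median = (10 + 11) / 2 = 10.5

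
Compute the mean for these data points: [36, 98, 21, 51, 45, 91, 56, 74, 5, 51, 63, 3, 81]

51.9231

Step 1: Sum all values: 36 + 98 + 21 + 51 + 45 + 91 + 56 + 74 + 5 + 51 + 63 + 3 + 81 = 675
Step 2: Count the number of values: n = 13
Step 3: Mean = sum / n = 675 / 13 = 51.9231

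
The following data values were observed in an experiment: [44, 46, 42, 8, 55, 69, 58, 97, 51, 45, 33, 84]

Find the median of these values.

48.5

Step 1: Sort the data in ascending order: [8, 33, 42, 44, 45, 46, 51, 55, 58, 69, 84, 97]
Step 2: The number of values is n = 12.
Step 3: Since n is even, the median is the average of positions 6 and 7:
  Median = (46 + 51) / 2 = 48.5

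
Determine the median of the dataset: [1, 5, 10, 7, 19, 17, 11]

10

Step 1: Sort the data in ascending order: [1, 5, 7, 10, 11, 17, 19]
Step 2: The number of values is n = 7.
Step 3: Since n is odd, the median is the middle value at position 4: 10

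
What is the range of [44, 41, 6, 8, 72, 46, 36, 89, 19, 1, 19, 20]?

88

Step 1: Identify the maximum value: max = 89
Step 2: Identify the minimum value: min = 1
Step 3: Range = max - min = 89 - 1 = 88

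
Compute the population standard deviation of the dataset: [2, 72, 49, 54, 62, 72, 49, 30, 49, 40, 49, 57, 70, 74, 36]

18.5149

Step 1: Compute the mean: 51
Step 2: Sum of squared deviations from the mean: 5142
Step 3: Population variance = 5142 / 15 = 342.8
Step 4: Standard deviation = sqrt(342.8) = 18.5149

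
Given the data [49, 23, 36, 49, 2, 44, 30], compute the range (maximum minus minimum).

47

Step 1: Identify the maximum value: max = 49
Step 2: Identify the minimum value: min = 2
Step 3: Range = max - min = 49 - 2 = 47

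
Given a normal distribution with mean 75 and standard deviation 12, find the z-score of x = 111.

3

Step 1: Recall the z-score formula: z = (x - mu) / sigma
Step 2: Substitute values: z = (111 - 75) / 12
Step 3: z = 36 / 12 = 3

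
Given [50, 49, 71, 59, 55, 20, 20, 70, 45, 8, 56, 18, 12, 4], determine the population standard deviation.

22.7709

Step 1: Compute the mean: 38.3571
Step 2: Sum of squared deviations from the mean: 7259.2143
Step 3: Population variance = 7259.2143 / 14 = 518.5153
Step 4: Standard deviation = sqrt(518.5153) = 22.7709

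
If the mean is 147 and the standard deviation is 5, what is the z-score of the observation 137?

-2

Step 1: Recall the z-score formula: z = (x - mu) / sigma
Step 2: Substitute values: z = (137 - 147) / 5
Step 3: z = -10 / 5 = -2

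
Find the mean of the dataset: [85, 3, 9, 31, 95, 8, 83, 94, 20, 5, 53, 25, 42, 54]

43.3571

Step 1: Sum all values: 85 + 3 + 9 + 31 + 95 + 8 + 83 + 94 + 20 + 5 + 53 + 25 + 42 + 54 = 607
Step 2: Count the number of values: n = 14
Step 3: Mean = sum / n = 607 / 14 = 43.3571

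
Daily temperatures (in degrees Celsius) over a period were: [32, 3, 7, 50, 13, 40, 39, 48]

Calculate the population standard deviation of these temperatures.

17.4929

Step 1: Compute the mean: 29
Step 2: Sum of squared deviations from the mean: 2448
Step 3: Population variance = 2448 / 8 = 306
Step 4: Standard deviation = sqrt(306) = 17.4929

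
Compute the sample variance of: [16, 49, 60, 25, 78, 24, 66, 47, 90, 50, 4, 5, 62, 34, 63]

680.1238

Step 1: Compute the mean: (16 + 49 + 60 + 25 + 78 + 24 + 66 + 47 + 90 + 50 + 4 + 5 + 62 + 34 + 63) / 15 = 44.8667
Step 2: Compute squared deviations from the mean:
  (16 - 44.8667)^2 = 833.2844
  (49 - 44.8667)^2 = 17.0844
  (60 - 44.8667)^2 = 229.0178
  (25 - 44.8667)^2 = 394.6844
  (78 - 44.8667)^2 = 1097.8178
  (24 - 44.8667)^2 = 435.4178
  (66 - 44.8667)^2 = 446.6178
  (47 - 44.8667)^2 = 4.5511
  (90 - 44.8667)^2 = 2037.0178
  (50 - 44.8667)^2 = 26.3511
  (4 - 44.8667)^2 = 1670.0844
  (5 - 44.8667)^2 = 1589.3511
  (62 - 44.8667)^2 = 293.5511
  (34 - 44.8667)^2 = 118.0844
  (63 - 44.8667)^2 = 328.8178
Step 3: Sum of squared deviations = 9521.7333
Step 4: Sample variance = 9521.7333 / 14 = 680.1238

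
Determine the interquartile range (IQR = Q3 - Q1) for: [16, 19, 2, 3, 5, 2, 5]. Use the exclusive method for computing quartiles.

14

Step 1: Sort the data: [2, 2, 3, 5, 5, 16, 19]
Step 2: n = 7
Step 3: Using the exclusive quartile method:
  Q1 = 2
  Q2 (median) = 5
  Q3 = 16
  IQR = Q3 - Q1 = 16 - 2 = 14
Step 4: IQR = 14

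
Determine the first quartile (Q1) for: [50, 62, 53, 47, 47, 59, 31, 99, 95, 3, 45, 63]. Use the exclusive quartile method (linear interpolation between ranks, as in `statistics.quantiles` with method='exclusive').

45.5

Step 1: Sort the data: [3, 31, 45, 47, 47, 50, 53, 59, 62, 63, 95, 99]
Step 2: n = 12
Step 3: Using the exclusive quartile method:
  Q1 = 45.5
  Q2 (median) = 51.5
  Q3 = 62.75
  IQR = Q3 - Q1 = 62.75 - 45.5 = 17.25
Step 4: Q1 = 45.5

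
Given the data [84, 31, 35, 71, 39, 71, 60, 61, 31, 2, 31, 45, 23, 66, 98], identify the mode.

31

Step 1: Count the frequency of each value:
  2: appears 1 time(s)
  23: appears 1 time(s)
  31: appears 3 time(s)
  35: appears 1 time(s)
  39: appears 1 time(s)
  45: appears 1 time(s)
  60: appears 1 time(s)
  61: appears 1 time(s)
  66: appears 1 time(s)
  71: appears 2 time(s)
  84: appears 1 time(s)
  98: appears 1 time(s)
Step 2: The value 31 appears most frequently (3 times).
Step 3: Mode = 31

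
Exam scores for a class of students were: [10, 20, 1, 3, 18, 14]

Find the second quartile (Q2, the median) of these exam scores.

12

Step 1: Sort the data: [1, 3, 10, 14, 18, 20]
Step 2: n = 6
Step 3: Q2 is the median. Since n is even, it is the average of the values at positions 3 and 4:
  Q2 = (10 + 14) / 2 = 12
Step 4: Q2 = 12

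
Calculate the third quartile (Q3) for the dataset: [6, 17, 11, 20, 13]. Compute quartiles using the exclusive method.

18.5

Step 1: Sort the data: [6, 11, 13, 17, 20]
Step 2: n = 5
Step 3: Using the exclusive quartile method:
  Q1 = 8.5
  Q2 (median) = 13
  Q3 = 18.5
  IQR = Q3 - Q1 = 18.5 - 8.5 = 10
Step 4: Q3 = 18.5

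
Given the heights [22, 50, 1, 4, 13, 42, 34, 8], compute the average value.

21.75

Step 1: Sum all values: 22 + 50 + 1 + 4 + 13 + 42 + 34 + 8 = 174
Step 2: Count the number of values: n = 8
Step 3: Mean = sum / n = 174 / 8 = 21.75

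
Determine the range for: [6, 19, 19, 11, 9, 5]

14

Step 1: Identify the maximum value: max = 19
Step 2: Identify the minimum value: min = 5
Step 3: Range = max - min = 19 - 5 = 14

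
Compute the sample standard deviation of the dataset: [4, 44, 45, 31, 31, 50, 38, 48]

14.9374

Step 1: Compute the mean: 36.375
Step 2: Sum of squared deviations from the mean: 1561.875
Step 3: Sample variance = 1561.875 / 7 = 223.125
Step 4: Standard deviation = sqrt(223.125) = 14.9374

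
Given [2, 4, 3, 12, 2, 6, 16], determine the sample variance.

29.9524

Step 1: Compute the mean: (2 + 4 + 3 + 12 + 2 + 6 + 16) / 7 = 6.4286
Step 2: Compute squared deviations from the mean:
  (2 - 6.4286)^2 = 19.6122
  (4 - 6.4286)^2 = 5.898
  (3 - 6.4286)^2 = 11.7551
  (12 - 6.4286)^2 = 31.0408
  (2 - 6.4286)^2 = 19.6122
  (6 - 6.4286)^2 = 0.1837
  (16 - 6.4286)^2 = 91.6122
Step 3: Sum of squared deviations = 179.7143
Step 4: Sample variance = 179.7143 / 6 = 29.9524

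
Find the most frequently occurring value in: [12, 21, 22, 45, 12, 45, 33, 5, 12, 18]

12

Step 1: Count the frequency of each value:
  5: appears 1 time(s)
  12: appears 3 time(s)
  18: appears 1 time(s)
  21: appears 1 time(s)
  22: appears 1 time(s)
  33: appears 1 time(s)
  45: appears 2 time(s)
Step 2: The value 12 appears most frequently (3 times).
Step 3: Mode = 12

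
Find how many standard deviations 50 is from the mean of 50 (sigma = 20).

0

Step 1: Recall the z-score formula: z = (x - mu) / sigma
Step 2: Substitute values: z = (50 - 50) / 20
Step 3: z = 0 / 20 = 0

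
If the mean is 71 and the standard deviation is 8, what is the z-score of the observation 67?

-0.5

Step 1: Recall the z-score formula: z = (x - mu) / sigma
Step 2: Substitute values: z = (67 - 71) / 8
Step 3: z = -4 / 8 = -0.5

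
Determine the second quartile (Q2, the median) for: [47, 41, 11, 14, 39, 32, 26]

32

Step 1: Sort the data: [11, 14, 26, 32, 39, 41, 47]
Step 2: n = 7
Step 3: Q2 is the median. Since n is odd, it is the middle value at position 4: 32
Step 4: Q2 = 32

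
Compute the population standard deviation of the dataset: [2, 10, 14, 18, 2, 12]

5.9348

Step 1: Compute the mean: 9.6667
Step 2: Sum of squared deviations from the mean: 211.3333
Step 3: Population variance = 211.3333 / 6 = 35.2222
Step 4: Standard deviation = sqrt(35.2222) = 5.9348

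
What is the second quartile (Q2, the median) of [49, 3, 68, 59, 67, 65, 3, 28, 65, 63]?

61

Step 1: Sort the data: [3, 3, 28, 49, 59, 63, 65, 65, 67, 68]
Step 2: n = 10
Step 3: Q2 is the median. Since n is even, it is the average of the values at positions 5 and 6:
  Q2 = (59 + 63) / 2 = 61
Step 4: Q2 = 61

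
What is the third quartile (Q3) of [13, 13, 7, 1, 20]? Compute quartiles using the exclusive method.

16.5

Step 1: Sort the data: [1, 7, 13, 13, 20]
Step 2: n = 5
Step 3: Using the exclusive quartile method:
  Q1 = 4
  Q2 (median) = 13
  Q3 = 16.5
  IQR = Q3 - Q1 = 16.5 - 4 = 12.5
Step 4: Q3 = 16.5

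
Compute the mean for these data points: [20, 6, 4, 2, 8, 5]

7.5

Step 1: Sum all values: 20 + 6 + 4 + 2 + 8 + 5 = 45
Step 2: Count the number of values: n = 6
Step 3: Mean = sum / n = 45 / 6 = 7.5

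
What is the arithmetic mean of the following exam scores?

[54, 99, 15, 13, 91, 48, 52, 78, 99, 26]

57.5

Step 1: Sum all values: 54 + 99 + 15 + 13 + 91 + 48 + 52 + 78 + 99 + 26 = 575
Step 2: Count the number of values: n = 10
Step 3: Mean = sum / n = 575 / 10 = 57.5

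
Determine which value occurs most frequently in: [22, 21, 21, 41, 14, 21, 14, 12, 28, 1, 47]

21

Step 1: Count the frequency of each value:
  1: appears 1 time(s)
  12: appears 1 time(s)
  14: appears 2 time(s)
  21: appears 3 time(s)
  22: appears 1 time(s)
  28: appears 1 time(s)
  41: appears 1 time(s)
  47: appears 1 time(s)
Step 2: The value 21 appears most frequently (3 times).
Step 3: Mode = 21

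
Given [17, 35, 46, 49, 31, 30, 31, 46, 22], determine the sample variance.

122.6111

Step 1: Compute the mean: (17 + 35 + 46 + 49 + 31 + 30 + 31 + 46 + 22) / 9 = 34.1111
Step 2: Compute squared deviations from the mean:
  (17 - 34.1111)^2 = 292.7901
  (35 - 34.1111)^2 = 0.7901
  (46 - 34.1111)^2 = 141.3457
  (49 - 34.1111)^2 = 221.679
  (31 - 34.1111)^2 = 9.679
  (30 - 34.1111)^2 = 16.9012
  (31 - 34.1111)^2 = 9.679
  (46 - 34.1111)^2 = 141.3457
  (22 - 34.1111)^2 = 146.679
Step 3: Sum of squared deviations = 980.8889
Step 4: Sample variance = 980.8889 / 8 = 122.6111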